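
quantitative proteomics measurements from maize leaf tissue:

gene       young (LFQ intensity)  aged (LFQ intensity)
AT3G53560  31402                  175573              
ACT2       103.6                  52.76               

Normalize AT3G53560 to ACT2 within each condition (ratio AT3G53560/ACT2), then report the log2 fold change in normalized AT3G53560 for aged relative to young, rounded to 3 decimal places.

3.457

AT3G53560/ACT2 (young) = 31402 / 103.6 = 303.11
AT3G53560/ACT2 (aged) = 175573 / 52.76 = 3327.8
Fold change = 3327.8 / 303.11 = 10.9788
log2(10.9788) = 3.4567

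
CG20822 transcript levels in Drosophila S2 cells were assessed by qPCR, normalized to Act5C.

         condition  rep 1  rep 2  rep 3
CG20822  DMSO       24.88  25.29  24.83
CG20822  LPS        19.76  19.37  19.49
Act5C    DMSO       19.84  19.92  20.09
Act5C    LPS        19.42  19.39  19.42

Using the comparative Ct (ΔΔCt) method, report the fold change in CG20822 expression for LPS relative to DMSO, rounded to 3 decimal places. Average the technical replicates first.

Mean Ct: CG20822 DMSO 25.000; CG20822 LPS 19.540; Act5C DMSO 19.950; Act5C LPS 19.410
ΔCt(DMSO) = 25.000 − 19.950 = 5.050
ΔCt(LPS) = 19.540 − 19.410 = 0.130
ΔΔCt = 0.130 − 5.050 = -4.920
Fold change = 2^(−(-4.920)) = 2^4.920 = 30.2738

30.274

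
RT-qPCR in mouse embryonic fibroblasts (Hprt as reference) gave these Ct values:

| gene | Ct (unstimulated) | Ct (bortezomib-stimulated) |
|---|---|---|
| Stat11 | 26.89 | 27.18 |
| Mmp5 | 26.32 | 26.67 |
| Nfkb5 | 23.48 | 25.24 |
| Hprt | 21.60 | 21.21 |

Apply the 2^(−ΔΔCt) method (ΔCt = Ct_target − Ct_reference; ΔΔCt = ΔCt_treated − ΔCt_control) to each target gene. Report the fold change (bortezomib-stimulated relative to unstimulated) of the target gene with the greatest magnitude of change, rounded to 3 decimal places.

0.225

Stat11: ΔΔCt = (27.18−21.21) − (26.89−21.60) = 5.97 − 5.29 = 0.68; fold change = 2^-0.68 = 0.624
Mmp5: ΔΔCt = (26.67−21.21) − (26.32−21.60) = 5.46 − 4.72 = 0.74; fold change = 2^-0.74 = 0.599
Nfkb5: ΔΔCt = (25.24−21.21) − (23.48−21.60) = 4.03 − 1.88 = 2.15; fold change = 2^-2.15 = 0.225
Nfkb5 has the largest |ΔΔCt| = 2.15.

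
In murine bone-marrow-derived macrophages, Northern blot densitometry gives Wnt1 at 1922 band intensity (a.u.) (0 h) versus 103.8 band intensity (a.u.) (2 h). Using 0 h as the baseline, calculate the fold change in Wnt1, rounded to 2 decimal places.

Fold change = 103.8 / 1922 = 0.054
Wnt1 is downregulated.

0.05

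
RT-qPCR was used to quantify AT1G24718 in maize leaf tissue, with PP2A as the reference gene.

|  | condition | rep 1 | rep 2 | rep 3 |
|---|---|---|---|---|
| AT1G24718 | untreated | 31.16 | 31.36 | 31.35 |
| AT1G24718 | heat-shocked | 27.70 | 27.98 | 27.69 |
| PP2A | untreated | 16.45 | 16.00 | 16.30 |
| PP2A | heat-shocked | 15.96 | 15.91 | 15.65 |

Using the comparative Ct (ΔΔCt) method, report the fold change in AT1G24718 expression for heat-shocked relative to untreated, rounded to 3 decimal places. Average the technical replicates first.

8.515

Mean Ct: AT1G24718 untreated 31.290; AT1G24718 heat-shocked 27.790; PP2A untreated 16.250; PP2A heat-shocked 15.840
ΔCt(untreated) = 31.290 − 16.250 = 15.040
ΔCt(heat-shocked) = 27.790 − 15.840 = 11.950
ΔΔCt = 11.950 − 15.040 = -3.090
Fold change = 2^(−(-3.090)) = 2^3.090 = 8.5150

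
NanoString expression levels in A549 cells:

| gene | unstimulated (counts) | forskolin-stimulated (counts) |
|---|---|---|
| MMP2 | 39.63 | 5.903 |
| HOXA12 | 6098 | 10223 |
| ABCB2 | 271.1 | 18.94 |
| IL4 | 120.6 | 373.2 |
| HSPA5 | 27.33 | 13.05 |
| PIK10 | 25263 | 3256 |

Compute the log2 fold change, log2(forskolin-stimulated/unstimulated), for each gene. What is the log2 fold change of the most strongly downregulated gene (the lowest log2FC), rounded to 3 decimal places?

-3.839

log2(5.903/39.63) = -2.747  (MMP2)
log2(10223/6098) = 0.745  (HOXA12)
log2(18.94/271.1) = -3.839  (ABCB2)
log2(373.2/120.6) = 1.630  (IL4)
log2(13.05/27.33) = -1.066  (HSPA5)
log2(3256/25263) = -2.956  (PIK10)
ABCB2 is most strongly downregulated.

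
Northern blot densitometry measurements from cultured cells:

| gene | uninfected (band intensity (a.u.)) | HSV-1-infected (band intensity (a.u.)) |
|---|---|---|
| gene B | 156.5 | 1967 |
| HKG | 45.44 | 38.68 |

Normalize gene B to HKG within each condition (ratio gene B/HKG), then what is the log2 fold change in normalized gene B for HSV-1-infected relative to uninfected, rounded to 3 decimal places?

gene B/HKG (uninfected) = 156.5 / 45.44 = 3.4441
gene B/HKG (HSV-1-infected) = 1967 / 38.68 = 50.853
Fold change = 50.853 / 3.4441 = 14.7653
log2(14.7653) = 3.8841

3.884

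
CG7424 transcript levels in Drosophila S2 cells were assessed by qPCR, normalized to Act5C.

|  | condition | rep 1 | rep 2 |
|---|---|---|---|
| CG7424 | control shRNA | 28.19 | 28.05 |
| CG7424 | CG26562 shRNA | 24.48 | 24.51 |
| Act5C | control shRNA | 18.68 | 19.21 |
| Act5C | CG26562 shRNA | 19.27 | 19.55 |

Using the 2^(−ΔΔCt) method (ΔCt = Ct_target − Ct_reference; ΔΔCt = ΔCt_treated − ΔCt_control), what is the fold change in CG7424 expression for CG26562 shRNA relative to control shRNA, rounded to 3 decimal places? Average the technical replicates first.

Mean Ct: CG7424 control shRNA 28.120; CG7424 CG26562 shRNA 24.495; Act5C control shRNA 18.945; Act5C CG26562 shRNA 19.410
ΔCt(control shRNA) = 28.120 − 18.945 = 9.175
ΔCt(CG26562 shRNA) = 24.495 − 19.410 = 5.085
ΔΔCt = 5.085 − 9.175 = -4.090
Fold change = 2^(−(-4.090)) = 2^4.090 = 17.0299

17.030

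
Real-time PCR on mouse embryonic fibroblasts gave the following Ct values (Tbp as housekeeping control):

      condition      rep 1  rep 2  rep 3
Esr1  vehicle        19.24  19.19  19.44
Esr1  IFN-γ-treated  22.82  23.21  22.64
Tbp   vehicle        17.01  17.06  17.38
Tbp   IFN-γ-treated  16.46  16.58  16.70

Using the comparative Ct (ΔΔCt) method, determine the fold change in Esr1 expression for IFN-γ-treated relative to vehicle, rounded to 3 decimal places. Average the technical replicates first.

Mean Ct: Esr1 vehicle 19.290; Esr1 IFN-γ-treated 22.890; Tbp vehicle 17.150; Tbp IFN-γ-treated 16.580
ΔCt(vehicle) = 19.290 − 17.150 = 2.140
ΔCt(IFN-γ-treated) = 22.890 − 16.580 = 6.310
ΔΔCt = 6.310 − 2.140 = 4.170
Fold change = 2^(−4.170) = 0.0556

0.056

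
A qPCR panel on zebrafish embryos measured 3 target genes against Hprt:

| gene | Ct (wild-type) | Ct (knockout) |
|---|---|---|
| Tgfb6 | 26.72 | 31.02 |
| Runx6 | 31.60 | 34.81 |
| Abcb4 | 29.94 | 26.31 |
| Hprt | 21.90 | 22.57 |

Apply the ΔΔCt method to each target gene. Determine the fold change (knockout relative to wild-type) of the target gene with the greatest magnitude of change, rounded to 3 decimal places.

19.698

Tgfb6: ΔΔCt = (31.02−22.57) − (26.72−21.90) = 8.45 − 4.82 = 3.63; fold change = 2^-3.63 = 0.081
Runx6: ΔΔCt = (34.81−22.57) − (31.60−21.90) = 12.24 − 9.70 = 2.54; fold change = 2^-2.54 = 0.172
Abcb4: ΔΔCt = (26.31−22.57) − (29.94−21.90) = 3.74 − 8.04 = -4.30; fold change = 2^4.30 = 19.698
Abcb4 has the largest |ΔΔCt| = 4.30.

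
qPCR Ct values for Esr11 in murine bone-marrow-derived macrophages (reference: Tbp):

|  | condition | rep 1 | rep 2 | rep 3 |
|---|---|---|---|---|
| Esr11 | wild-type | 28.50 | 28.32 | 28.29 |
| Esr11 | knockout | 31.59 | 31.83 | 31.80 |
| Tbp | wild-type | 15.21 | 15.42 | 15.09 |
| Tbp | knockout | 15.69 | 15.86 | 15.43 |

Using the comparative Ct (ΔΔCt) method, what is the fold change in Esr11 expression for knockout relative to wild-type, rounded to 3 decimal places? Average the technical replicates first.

0.129

Mean Ct: Esr11 wild-type 28.370; Esr11 knockout 31.740; Tbp wild-type 15.240; Tbp knockout 15.660
ΔCt(wild-type) = 28.370 − 15.240 = 13.130
ΔCt(knockout) = 31.740 − 15.660 = 16.080
ΔΔCt = 16.080 − 13.130 = 2.950
Fold change = 2^(−2.950) = 0.1294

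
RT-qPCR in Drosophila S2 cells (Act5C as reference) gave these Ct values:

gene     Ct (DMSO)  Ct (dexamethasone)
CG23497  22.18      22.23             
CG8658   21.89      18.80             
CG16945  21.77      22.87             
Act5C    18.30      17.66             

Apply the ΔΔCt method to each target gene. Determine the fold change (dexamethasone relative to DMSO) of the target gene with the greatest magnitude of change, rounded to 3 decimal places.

CG23497: ΔΔCt = (22.23−17.66) − (22.18−18.30) = 4.57 − 3.88 = 0.69; fold change = 2^-0.69 = 0.620
CG8658: ΔΔCt = (18.80−17.66) − (21.89−18.30) = 1.14 − 3.59 = -2.45; fold change = 2^2.45 = 5.464
CG16945: ΔΔCt = (22.87−17.66) − (21.77−18.30) = 5.21 − 3.47 = 1.74; fold change = 2^-1.74 = 0.299
CG8658 has the largest |ΔΔCt| = 2.45.

5.464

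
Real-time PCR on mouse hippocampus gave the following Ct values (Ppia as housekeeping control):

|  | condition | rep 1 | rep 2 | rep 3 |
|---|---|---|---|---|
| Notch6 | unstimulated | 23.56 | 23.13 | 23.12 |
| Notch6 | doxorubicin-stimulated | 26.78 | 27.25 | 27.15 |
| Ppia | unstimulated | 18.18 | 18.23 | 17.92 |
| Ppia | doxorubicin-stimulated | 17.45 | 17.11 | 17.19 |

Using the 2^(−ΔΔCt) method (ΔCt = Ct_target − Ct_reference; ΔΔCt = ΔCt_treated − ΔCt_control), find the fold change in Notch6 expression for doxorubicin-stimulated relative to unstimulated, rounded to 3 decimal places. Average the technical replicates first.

Mean Ct: Notch6 unstimulated 23.270; Notch6 doxorubicin-stimulated 27.060; Ppia unstimulated 18.110; Ppia doxorubicin-stimulated 17.250
ΔCt(unstimulated) = 23.270 − 18.110 = 5.160
ΔCt(doxorubicin-stimulated) = 27.060 − 17.250 = 9.810
ΔΔCt = 9.810 − 5.160 = 4.650
Fold change = 2^(−4.650) = 0.0398

0.040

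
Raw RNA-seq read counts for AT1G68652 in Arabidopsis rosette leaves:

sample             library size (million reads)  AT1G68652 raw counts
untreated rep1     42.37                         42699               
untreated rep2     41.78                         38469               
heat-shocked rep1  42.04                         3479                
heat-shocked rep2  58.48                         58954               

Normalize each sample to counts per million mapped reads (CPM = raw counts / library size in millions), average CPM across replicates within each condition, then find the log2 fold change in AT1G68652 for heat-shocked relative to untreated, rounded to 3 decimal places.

CPM(untreated rep1) = 42699 / 42.37 = 1007.7649
CPM(untreated rep2) = 38469 / 41.78 = 920.7516
CPM(heat-shocked rep1) = 3479 / 42.04 = 82.7545
CPM(heat-shocked rep2) = 58954 / 58.48 = 1008.1053
mean CPM(untreated) = 964.2582; mean CPM(heat-shocked) = 545.4299
Fold change = 545.4299 / 964.2582 = 0.56565
log2(0.56565) = -0.8220

-0.822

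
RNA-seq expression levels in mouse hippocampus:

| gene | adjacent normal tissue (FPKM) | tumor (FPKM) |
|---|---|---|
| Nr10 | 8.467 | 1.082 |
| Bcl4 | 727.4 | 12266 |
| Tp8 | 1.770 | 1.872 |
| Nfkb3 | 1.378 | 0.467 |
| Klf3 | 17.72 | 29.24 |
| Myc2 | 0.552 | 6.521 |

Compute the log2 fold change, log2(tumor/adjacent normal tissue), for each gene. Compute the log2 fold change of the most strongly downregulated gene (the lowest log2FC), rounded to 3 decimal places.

-2.968

log2(1.082/8.467) = -2.968  (Nr10)
log2(12266/727.4) = 4.076  (Bcl4)
log2(1.872/1.770) = 0.081  (Tp8)
log2(0.467/1.378) = -1.561  (Nfkb3)
log2(29.24/17.72) = 0.723  (Klf3)
log2(6.521/0.552) = 3.562  (Myc2)
Nr10 is most strongly downregulated.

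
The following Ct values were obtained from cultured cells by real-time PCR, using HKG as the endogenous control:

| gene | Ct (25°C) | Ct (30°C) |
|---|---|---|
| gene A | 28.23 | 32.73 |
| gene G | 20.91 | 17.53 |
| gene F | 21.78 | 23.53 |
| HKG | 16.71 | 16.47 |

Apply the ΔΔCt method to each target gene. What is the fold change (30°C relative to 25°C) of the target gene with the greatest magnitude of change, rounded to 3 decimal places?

0.037

gene A: ΔΔCt = (32.73−16.47) − (28.23−16.71) = 16.26 − 11.52 = 4.74; fold change = 2^-4.74 = 0.037
gene G: ΔΔCt = (17.53−16.47) − (20.91−16.71) = 1.06 − 4.20 = -3.14; fold change = 2^3.14 = 8.815
gene F: ΔΔCt = (23.53−16.47) − (21.78−16.71) = 7.06 − 5.07 = 1.99; fold change = 2^-1.99 = 0.252
gene A has the largest |ΔΔCt| = 4.74.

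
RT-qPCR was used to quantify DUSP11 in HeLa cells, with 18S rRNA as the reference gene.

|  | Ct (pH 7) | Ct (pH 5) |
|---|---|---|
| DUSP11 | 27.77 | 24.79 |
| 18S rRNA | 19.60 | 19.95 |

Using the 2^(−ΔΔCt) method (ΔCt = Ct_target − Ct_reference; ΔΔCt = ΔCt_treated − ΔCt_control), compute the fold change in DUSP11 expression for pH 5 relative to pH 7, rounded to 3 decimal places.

10.056

ΔCt(pH 7) = 27.770 − 19.600 = 8.170
ΔCt(pH 5) = 24.790 − 19.950 = 4.840
ΔΔCt = 4.840 − 8.170 = -3.330
Fold change = 2^(−(-3.330)) = 2^3.330 = 10.0561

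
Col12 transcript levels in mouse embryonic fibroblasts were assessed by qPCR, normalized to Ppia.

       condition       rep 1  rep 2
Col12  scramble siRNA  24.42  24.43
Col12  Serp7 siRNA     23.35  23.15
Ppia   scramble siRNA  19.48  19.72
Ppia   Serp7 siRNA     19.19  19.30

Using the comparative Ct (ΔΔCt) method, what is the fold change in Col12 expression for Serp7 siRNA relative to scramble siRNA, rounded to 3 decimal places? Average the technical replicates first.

Mean Ct: Col12 scramble siRNA 24.425; Col12 Serp7 siRNA 23.250; Ppia scramble siRNA 19.600; Ppia Serp7 siRNA 19.245
ΔCt(scramble siRNA) = 24.425 − 19.600 = 4.825
ΔCt(Serp7 siRNA) = 23.250 − 19.245 = 4.005
ΔΔCt = 4.005 − 4.825 = -0.820
Fold change = 2^(−(-0.820)) = 2^0.820 = 1.7654

1.765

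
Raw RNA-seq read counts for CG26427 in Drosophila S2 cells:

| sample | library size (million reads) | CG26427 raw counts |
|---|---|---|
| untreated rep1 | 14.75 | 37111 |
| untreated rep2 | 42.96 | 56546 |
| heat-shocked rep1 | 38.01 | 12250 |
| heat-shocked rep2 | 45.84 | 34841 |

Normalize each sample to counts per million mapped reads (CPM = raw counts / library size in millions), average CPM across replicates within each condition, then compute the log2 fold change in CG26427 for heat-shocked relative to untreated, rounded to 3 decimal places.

CPM(untreated rep1) = 37111 / 14.75 = 2516.0000
CPM(untreated rep2) = 56546 / 42.96 = 1316.2477
CPM(heat-shocked rep1) = 12250 / 38.01 = 322.2836
CPM(heat-shocked rep2) = 34841 / 45.84 = 760.0567
mean CPM(untreated) = 1916.1238; mean CPM(heat-shocked) = 541.1702
Fold change = 541.1702 / 1916.1238 = 0.28243
log2(0.28243) = -1.8240

-1.824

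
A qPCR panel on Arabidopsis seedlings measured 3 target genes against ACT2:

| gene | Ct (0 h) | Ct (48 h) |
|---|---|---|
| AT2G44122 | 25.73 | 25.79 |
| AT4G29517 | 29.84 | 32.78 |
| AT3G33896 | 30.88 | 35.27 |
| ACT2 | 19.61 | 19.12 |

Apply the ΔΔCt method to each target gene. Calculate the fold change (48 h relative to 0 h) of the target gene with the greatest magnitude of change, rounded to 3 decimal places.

AT2G44122: ΔΔCt = (25.79−19.12) − (25.73−19.61) = 6.67 − 6.12 = 0.55; fold change = 2^-0.55 = 0.683
AT4G29517: ΔΔCt = (32.78−19.12) − (29.84−19.61) = 13.66 − 10.23 = 3.43; fold change = 2^-3.43 = 0.093
AT3G33896: ΔΔCt = (35.27−19.12) − (30.88−19.61) = 16.15 − 11.27 = 4.88; fold change = 2^-4.88 = 0.034
AT3G33896 has the largest |ΔΔCt| = 4.88.

0.034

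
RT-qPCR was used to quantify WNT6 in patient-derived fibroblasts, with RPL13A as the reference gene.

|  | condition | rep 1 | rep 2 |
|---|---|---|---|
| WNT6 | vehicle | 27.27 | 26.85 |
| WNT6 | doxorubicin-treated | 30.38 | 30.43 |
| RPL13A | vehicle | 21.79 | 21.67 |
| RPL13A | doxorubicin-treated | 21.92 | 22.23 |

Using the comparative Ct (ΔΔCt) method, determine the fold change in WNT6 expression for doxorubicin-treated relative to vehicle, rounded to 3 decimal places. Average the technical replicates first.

Mean Ct: WNT6 vehicle 27.060; WNT6 doxorubicin-treated 30.405; RPL13A vehicle 21.730; RPL13A doxorubicin-treated 22.075
ΔCt(vehicle) = 27.060 − 21.730 = 5.330
ΔCt(doxorubicin-treated) = 30.405 − 22.075 = 8.330
ΔΔCt = 8.330 − 5.330 = 3.000
Fold change = 2^(−3.000) = 0.1250

0.125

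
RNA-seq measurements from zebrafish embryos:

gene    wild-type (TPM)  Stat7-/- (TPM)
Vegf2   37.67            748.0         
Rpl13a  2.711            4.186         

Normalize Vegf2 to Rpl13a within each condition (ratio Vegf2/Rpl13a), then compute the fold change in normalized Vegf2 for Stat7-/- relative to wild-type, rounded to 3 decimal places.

Vegf2/Rpl13a (wild-type) = 37.67 / 2.711 = 13.895
Vegf2/Rpl13a (Stat7-/-) = 748.0 / 4.186 = 178.69
Fold change = 178.69 / 13.895 = 12.8599

12.860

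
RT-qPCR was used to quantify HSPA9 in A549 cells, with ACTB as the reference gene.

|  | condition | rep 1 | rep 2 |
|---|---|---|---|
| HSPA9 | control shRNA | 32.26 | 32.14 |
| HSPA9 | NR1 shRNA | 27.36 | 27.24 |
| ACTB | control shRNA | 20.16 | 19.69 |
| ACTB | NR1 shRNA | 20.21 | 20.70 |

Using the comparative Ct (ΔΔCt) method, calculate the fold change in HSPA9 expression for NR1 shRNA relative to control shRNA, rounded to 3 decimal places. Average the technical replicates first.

Mean Ct: HSPA9 control shRNA 32.200; HSPA9 NR1 shRNA 27.300; ACTB control shRNA 19.925; ACTB NR1 shRNA 20.455
ΔCt(control shRNA) = 32.200 − 19.925 = 12.275
ΔCt(NR1 shRNA) = 27.300 − 20.455 = 6.845
ΔΔCt = 6.845 − 12.275 = -5.430
Fold change = 2^(−(-5.430)) = 2^5.430 = 43.1115

43.111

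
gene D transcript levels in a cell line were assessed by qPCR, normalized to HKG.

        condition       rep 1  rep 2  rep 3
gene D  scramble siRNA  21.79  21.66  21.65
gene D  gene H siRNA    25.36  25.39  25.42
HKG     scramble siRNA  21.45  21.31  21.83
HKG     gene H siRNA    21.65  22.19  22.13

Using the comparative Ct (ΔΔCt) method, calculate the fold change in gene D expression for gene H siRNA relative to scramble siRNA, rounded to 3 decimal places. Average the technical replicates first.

Mean Ct: gene D scramble siRNA 21.700; gene D gene H siRNA 25.390; HKG scramble siRNA 21.530; HKG gene H siRNA 21.990
ΔCt(scramble siRNA) = 21.700 − 21.530 = 0.170
ΔCt(gene H siRNA) = 25.390 − 21.990 = 3.400
ΔΔCt = 3.400 − 0.170 = 3.230
Fold change = 2^(−3.230) = 0.1066

0.107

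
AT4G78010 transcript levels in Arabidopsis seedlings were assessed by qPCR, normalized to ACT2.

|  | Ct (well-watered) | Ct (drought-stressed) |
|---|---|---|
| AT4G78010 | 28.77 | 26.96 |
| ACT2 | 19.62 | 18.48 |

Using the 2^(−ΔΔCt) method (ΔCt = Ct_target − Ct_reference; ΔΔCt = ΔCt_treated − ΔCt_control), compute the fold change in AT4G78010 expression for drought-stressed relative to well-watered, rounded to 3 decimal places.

1.591

ΔCt(well-watered) = 28.770 − 19.620 = 9.150
ΔCt(drought-stressed) = 26.960 − 18.480 = 8.480
ΔΔCt = 8.480 − 9.150 = -0.670
Fold change = 2^(−(-0.670)) = 2^0.670 = 1.5911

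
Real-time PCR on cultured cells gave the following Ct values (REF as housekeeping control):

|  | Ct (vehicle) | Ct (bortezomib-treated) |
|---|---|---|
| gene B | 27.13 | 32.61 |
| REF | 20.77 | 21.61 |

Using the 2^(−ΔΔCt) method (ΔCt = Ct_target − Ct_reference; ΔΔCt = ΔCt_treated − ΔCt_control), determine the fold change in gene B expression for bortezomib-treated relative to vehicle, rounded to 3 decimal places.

0.040

ΔCt(vehicle) = 27.130 − 20.770 = 6.360
ΔCt(bortezomib-treated) = 32.610 − 21.610 = 11.000
ΔΔCt = 11.000 − 6.360 = 4.640
Fold change = 2^(−4.640) = 0.0401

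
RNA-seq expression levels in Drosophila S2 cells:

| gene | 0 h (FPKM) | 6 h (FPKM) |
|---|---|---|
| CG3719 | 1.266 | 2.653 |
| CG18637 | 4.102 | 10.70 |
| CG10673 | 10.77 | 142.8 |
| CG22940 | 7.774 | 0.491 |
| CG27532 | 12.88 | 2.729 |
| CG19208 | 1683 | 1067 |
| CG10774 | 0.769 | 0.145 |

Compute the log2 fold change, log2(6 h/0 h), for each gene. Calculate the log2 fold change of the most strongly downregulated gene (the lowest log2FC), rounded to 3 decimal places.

log2(2.653/1.266) = 1.067  (CG3719)
log2(10.70/4.102) = 1.383  (CG18637)
log2(142.8/10.77) = 3.729  (CG10673)
log2(0.491/7.774) = -3.985  (CG22940)
log2(2.729/12.88) = -2.239  (CG27532)
log2(1067/1683) = -0.657  (CG19208)
log2(0.145/0.769) = -2.407  (CG10774)
CG22940 is most strongly downregulated.

-3.985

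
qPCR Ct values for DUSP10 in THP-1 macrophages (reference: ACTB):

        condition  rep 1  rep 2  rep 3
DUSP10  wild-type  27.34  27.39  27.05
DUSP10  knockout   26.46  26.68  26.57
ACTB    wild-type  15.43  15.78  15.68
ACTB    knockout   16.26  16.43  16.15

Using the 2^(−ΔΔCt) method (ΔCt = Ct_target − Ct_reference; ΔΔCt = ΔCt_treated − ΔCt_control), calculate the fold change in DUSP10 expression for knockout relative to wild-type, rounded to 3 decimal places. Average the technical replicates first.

2.532

Mean Ct: DUSP10 wild-type 27.260; DUSP10 knockout 26.570; ACTB wild-type 15.630; ACTB knockout 16.280
ΔCt(wild-type) = 27.260 − 15.630 = 11.630
ΔCt(knockout) = 26.570 − 16.280 = 10.290
ΔΔCt = 10.290 − 11.630 = -1.340
Fold change = 2^(−(-1.340)) = 2^1.340 = 2.5315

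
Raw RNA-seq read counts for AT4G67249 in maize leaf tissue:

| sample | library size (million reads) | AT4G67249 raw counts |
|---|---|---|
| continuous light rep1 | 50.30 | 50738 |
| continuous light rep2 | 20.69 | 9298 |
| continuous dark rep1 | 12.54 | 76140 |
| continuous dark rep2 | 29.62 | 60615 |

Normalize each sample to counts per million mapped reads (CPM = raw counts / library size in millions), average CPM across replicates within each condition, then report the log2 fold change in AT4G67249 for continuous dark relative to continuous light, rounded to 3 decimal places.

2.477

CPM(continuous light rep1) = 50738 / 50.30 = 1008.7078
CPM(continuous light rep2) = 9298 / 20.69 = 449.3958
CPM(continuous dark rep1) = 76140 / 12.54 = 6071.7703
CPM(continuous dark rep2) = 60615 / 29.62 = 2046.4213
mean CPM(continuous light) = 729.0518; mean CPM(continuous dark) = 4059.0958
Fold change = 4059.0958 / 729.0518 = 5.56764
log2(5.56764) = 2.4771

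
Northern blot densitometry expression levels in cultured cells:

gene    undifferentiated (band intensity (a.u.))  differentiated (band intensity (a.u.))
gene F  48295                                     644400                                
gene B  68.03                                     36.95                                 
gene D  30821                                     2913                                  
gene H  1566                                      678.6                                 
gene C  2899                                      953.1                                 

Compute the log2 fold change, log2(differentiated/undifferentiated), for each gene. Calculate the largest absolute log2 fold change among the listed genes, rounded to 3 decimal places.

log2(644400/48295) = 3.738  (gene F)
log2(36.95/68.03) = -0.881  (gene B)
log2(2913/30821) = -3.403  (gene D)
log2(678.6/1566) = -1.206  (gene H)
log2(953.1/2899) = -1.605  (gene C)
The largest magnitude belongs to gene F.

3.738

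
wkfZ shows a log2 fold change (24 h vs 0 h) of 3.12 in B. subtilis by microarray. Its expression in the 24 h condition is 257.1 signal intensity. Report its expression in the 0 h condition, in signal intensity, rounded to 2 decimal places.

29.57

Fold change = 2^(3.12) = 8.6939
0 h expression = 257.1 / 8.6939 = 29.57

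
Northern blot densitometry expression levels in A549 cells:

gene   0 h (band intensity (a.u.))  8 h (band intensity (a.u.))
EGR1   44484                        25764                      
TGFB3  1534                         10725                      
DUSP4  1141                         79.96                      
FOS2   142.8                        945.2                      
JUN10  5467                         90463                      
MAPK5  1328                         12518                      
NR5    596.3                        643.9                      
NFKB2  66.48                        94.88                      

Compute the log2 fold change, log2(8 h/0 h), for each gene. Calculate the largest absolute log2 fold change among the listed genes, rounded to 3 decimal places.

4.049

log2(25764/44484) = -0.788  (EGR1)
log2(10725/1534) = 2.806  (TGFB3)
log2(79.96/1141) = -3.835  (DUSP4)
log2(945.2/142.8) = 2.727  (FOS2)
log2(90463/5467) = 4.049  (JUN10)
log2(12518/1328) = 3.237  (MAPK5)
log2(643.9/596.3) = 0.111  (NR5)
log2(94.88/66.48) = 0.513  (NFKB2)
The largest magnitude belongs to JUN10.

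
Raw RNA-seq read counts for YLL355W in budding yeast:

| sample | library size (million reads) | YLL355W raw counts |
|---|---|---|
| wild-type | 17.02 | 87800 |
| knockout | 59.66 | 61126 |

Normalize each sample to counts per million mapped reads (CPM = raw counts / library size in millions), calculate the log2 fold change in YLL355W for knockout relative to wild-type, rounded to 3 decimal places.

CPM(wild-type) = 87800 / 17.02 = 5158.6369
CPM(knockout) = 61126 / 59.66 = 1024.5726
Fold change = 1024.5726 / 5158.6369 = 0.19861
log2(0.19861) = -2.3320

-2.332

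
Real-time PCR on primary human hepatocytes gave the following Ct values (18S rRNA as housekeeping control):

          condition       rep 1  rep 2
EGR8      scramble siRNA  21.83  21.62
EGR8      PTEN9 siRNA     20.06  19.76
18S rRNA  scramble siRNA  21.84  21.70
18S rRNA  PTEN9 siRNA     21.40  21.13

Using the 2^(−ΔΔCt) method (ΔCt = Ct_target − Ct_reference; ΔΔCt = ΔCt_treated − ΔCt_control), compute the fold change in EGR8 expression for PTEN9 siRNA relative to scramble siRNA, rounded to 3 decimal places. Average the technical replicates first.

Mean Ct: EGR8 scramble siRNA 21.725; EGR8 PTEN9 siRNA 19.910; 18S rRNA scramble siRNA 21.770; 18S rRNA PTEN9 siRNA 21.265
ΔCt(scramble siRNA) = 21.725 − 21.770 = -0.045
ΔCt(PTEN9 siRNA) = 19.910 − 21.265 = -1.355
ΔΔCt = -1.355 − (-0.045) = -1.310
Fold change = 2^(−(-1.310)) = 2^1.310 = 2.4794

2.479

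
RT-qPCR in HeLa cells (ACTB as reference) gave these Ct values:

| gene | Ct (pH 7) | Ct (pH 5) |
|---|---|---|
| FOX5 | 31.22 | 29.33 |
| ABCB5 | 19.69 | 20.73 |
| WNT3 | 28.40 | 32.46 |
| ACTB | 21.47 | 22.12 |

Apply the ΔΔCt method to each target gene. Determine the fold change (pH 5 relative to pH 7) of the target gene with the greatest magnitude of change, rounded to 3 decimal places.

FOX5: ΔΔCt = (29.33−22.12) − (31.22−21.47) = 7.21 − 9.75 = -2.54; fold change = 2^2.54 = 5.816
ABCB5: ΔΔCt = (20.73−22.12) − (19.69−21.47) = -1.39 − (-1.78) = 0.39; fold change = 2^-0.39 = 0.763
WNT3: ΔΔCt = (32.46−22.12) − (28.40−21.47) = 10.34 − 6.93 = 3.41; fold change = 2^-3.41 = 0.094
WNT3 has the largest |ΔΔCt| = 3.41.

0.094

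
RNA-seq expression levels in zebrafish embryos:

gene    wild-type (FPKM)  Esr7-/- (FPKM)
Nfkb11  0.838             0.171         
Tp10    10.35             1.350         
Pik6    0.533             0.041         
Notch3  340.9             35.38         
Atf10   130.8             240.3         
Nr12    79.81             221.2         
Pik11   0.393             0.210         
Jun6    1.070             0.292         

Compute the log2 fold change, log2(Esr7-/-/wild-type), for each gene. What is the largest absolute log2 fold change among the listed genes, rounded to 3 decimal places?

log2(0.171/0.838) = -2.293  (Nfkb11)
log2(1.350/10.35) = -2.939  (Tp10)
log2(0.041/0.533) = -3.700  (Pik6)
log2(35.38/340.9) = -3.268  (Notch3)
log2(240.3/130.8) = 0.877  (Atf10)
log2(221.2/79.81) = 1.471  (Nr12)
log2(0.210/0.393) = -0.904  (Pik11)
log2(0.292/1.070) = -1.874  (Jun6)
The largest magnitude belongs to Pik6.

3.700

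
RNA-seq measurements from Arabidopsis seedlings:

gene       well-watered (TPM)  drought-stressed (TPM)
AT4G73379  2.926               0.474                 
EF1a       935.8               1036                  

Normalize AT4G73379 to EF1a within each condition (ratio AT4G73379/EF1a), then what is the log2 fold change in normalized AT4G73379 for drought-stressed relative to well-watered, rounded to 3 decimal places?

AT4G73379/EF1a (well-watered) = 2.926 / 935.8 = 0.0031267
AT4G73379/EF1a (drought-stressed) = 0.474 / 1036 = 0.00045753
Fold change = 0.00045753 / 0.0031267 = 0.1463
log2(0.1463) = -2.7727

-2.773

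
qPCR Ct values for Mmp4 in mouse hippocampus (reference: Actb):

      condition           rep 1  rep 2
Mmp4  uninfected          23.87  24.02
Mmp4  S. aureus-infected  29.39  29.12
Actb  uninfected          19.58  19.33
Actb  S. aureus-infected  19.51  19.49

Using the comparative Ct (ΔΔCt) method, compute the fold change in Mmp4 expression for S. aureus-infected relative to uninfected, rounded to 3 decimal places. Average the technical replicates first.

Mean Ct: Mmp4 uninfected 23.945; Mmp4 S. aureus-infected 29.255; Actb uninfected 19.455; Actb S. aureus-infected 19.500
ΔCt(uninfected) = 23.945 − 19.455 = 4.490
ΔCt(S. aureus-infected) = 29.255 − 19.500 = 9.755
ΔΔCt = 9.755 − 4.490 = 5.265
Fold change = 2^(−5.265) = 0.0260

0.026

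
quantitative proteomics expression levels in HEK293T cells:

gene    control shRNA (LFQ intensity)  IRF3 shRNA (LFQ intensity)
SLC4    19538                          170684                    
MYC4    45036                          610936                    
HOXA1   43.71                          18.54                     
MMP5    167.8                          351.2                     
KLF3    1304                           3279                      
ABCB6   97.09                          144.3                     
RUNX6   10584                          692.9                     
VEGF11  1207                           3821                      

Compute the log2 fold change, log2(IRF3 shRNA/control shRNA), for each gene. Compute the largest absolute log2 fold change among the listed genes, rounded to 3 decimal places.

log2(170684/19538) = 3.127  (SLC4)
log2(610936/45036) = 3.762  (MYC4)
log2(18.54/43.71) = -1.237  (HOXA1)
log2(351.2/167.8) = 1.066  (MMP5)
log2(3279/1304) = 1.330  (KLF3)
log2(144.3/97.09) = 0.572  (ABCB6)
log2(692.9/10584) = -3.933  (RUNX6)
log2(3821/1207) = 1.663  (VEGF11)
The largest magnitude belongs to RUNX6.

3.933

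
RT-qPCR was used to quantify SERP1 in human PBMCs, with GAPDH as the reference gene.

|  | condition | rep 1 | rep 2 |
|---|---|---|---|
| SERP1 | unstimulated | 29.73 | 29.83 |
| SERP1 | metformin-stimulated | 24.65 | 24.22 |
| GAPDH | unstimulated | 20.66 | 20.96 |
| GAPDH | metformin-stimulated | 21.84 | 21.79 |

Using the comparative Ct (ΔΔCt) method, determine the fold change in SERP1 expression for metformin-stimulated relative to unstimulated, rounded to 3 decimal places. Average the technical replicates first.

81.572

Mean Ct: SERP1 unstimulated 29.780; SERP1 metformin-stimulated 24.435; GAPDH unstimulated 20.810; GAPDH metformin-stimulated 21.815
ΔCt(unstimulated) = 29.780 − 20.810 = 8.970
ΔCt(metformin-stimulated) = 24.435 − 21.815 = 2.620
ΔΔCt = 2.620 − 8.970 = -6.350
Fold change = 2^(−(-6.350)) = 2^6.350 = 81.5719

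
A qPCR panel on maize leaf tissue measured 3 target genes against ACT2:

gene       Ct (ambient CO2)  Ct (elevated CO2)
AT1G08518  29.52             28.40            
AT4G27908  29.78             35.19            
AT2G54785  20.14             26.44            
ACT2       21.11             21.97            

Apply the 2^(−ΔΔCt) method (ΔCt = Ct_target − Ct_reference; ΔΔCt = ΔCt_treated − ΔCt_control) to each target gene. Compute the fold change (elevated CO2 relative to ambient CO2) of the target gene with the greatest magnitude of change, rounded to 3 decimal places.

0.023

AT1G08518: ΔΔCt = (28.40−21.97) − (29.52−21.11) = 6.43 − 8.41 = -1.98; fold change = 2^1.98 = 3.945
AT4G27908: ΔΔCt = (35.19−21.97) − (29.78−21.11) = 13.22 − 8.67 = 4.55; fold change = 2^-4.55 = 0.043
AT2G54785: ΔΔCt = (26.44−21.97) − (20.14−21.11) = 4.47 − (-0.97) = 5.44; fold change = 2^-5.44 = 0.023
AT2G54785 has the largest |ΔΔCt| = 5.44.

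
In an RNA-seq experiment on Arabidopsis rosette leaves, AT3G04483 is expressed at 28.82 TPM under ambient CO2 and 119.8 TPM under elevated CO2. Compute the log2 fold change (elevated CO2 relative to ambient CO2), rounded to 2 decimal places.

Fold change = 119.8 / 28.82 = 4.1568
log2(4.1568) = 2.055

2.06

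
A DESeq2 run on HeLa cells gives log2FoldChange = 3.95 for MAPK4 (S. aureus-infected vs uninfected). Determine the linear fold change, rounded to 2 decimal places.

Fold change = 2^(3.95) = 15.455

15.45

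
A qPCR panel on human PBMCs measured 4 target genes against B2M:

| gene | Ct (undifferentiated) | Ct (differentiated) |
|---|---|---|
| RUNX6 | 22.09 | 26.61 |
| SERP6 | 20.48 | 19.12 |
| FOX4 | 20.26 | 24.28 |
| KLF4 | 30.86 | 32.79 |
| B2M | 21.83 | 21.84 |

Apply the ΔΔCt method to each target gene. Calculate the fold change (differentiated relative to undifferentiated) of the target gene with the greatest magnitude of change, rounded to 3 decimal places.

RUNX6: ΔΔCt = (26.61−21.84) − (22.09−21.83) = 4.77 − 0.26 = 4.51; fold change = 2^-4.51 = 0.044
SERP6: ΔΔCt = (19.12−21.84) − (20.48−21.83) = -2.72 − (-1.35) = -1.37; fold change = 2^1.37 = 2.585
FOX4: ΔΔCt = (24.28−21.84) − (20.26−21.83) = 2.44 − (-1.57) = 4.01; fold change = 2^-4.01 = 0.062
KLF4: ΔΔCt = (32.79−21.84) − (30.86−21.83) = 10.95 − 9.03 = 1.92; fold change = 2^-1.92 = 0.264
RUNX6 has the largest |ΔΔCt| = 4.51.

0.044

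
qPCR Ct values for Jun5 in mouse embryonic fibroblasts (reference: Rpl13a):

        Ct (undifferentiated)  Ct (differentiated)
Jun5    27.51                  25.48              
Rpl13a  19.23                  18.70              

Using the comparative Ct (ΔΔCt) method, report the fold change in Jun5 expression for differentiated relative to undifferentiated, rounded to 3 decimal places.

2.828

ΔCt(undifferentiated) = 27.510 − 19.230 = 8.280
ΔCt(differentiated) = 25.480 − 18.700 = 6.780
ΔΔCt = 6.780 − 8.280 = -1.500
Fold change = 2^(−(-1.500)) = 2^1.500 = 2.8284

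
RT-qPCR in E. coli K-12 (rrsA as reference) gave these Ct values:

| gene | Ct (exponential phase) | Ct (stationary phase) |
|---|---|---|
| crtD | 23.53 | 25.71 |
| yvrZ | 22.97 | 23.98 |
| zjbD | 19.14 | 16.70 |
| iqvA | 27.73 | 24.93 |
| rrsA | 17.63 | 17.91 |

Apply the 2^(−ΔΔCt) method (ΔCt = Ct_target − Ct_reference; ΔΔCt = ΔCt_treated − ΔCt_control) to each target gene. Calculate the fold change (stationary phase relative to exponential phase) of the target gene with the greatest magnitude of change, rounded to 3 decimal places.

crtD: ΔΔCt = (25.71−17.91) − (23.53−17.63) = 7.80 − 5.90 = 1.90; fold change = 2^-1.90 = 0.268
yvrZ: ΔΔCt = (23.98−17.91) − (22.97−17.63) = 6.07 − 5.34 = 0.73; fold change = 2^-0.73 = 0.603
zjbD: ΔΔCt = (16.70−17.91) − (19.14−17.63) = -1.21 − 1.51 = -2.72; fold change = 2^2.72 = 6.589
iqvA: ΔΔCt = (24.93−17.91) − (27.73−17.63) = 7.02 − 10.10 = -3.08; fold change = 2^3.08 = 8.456
iqvA has the largest |ΔΔCt| = 3.08.

8.456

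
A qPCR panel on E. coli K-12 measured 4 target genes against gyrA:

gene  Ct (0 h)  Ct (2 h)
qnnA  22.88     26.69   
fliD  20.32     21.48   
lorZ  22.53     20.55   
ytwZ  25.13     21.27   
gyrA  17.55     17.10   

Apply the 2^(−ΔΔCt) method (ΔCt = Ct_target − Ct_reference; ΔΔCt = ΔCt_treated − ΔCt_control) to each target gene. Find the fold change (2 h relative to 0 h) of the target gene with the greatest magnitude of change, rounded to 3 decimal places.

qnnA: ΔΔCt = (26.69−17.10) − (22.88−17.55) = 9.59 − 5.33 = 4.26; fold change = 2^-4.26 = 0.052
fliD: ΔΔCt = (21.48−17.10) − (20.32−17.55) = 4.38 − 2.77 = 1.61; fold change = 2^-1.61 = 0.328
lorZ: ΔΔCt = (20.55−17.10) − (22.53−17.55) = 3.45 − 4.98 = -1.53; fold change = 2^1.53 = 2.888
ytwZ: ΔΔCt = (21.27−17.10) − (25.13−17.55) = 4.17 − 7.58 = -3.41; fold change = 2^3.41 = 10.629
qnnA has the largest |ΔΔCt| = 4.26.

0.052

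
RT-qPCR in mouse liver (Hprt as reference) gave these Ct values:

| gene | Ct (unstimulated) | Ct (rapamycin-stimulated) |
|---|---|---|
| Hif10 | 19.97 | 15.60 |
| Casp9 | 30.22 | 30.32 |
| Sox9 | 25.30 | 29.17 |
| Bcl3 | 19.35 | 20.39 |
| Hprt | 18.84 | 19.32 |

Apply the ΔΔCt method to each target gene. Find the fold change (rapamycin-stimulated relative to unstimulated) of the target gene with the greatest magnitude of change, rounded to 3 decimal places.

28.840

Hif10: ΔΔCt = (15.60−19.32) − (19.97−18.84) = -3.72 − 1.13 = -4.85; fold change = 2^4.85 = 28.840
Casp9: ΔΔCt = (30.32−19.32) − (30.22−18.84) = 11.00 − 11.38 = -0.38; fold change = 2^0.38 = 1.301
Sox9: ΔΔCt = (29.17−19.32) − (25.30−18.84) = 9.85 − 6.46 = 3.39; fold change = 2^-3.39 = 0.095
Bcl3: ΔΔCt = (20.39−19.32) − (19.35−18.84) = 1.07 − 0.51 = 0.56; fold change = 2^-0.56 = 0.678
Hif10 has the largest |ΔΔCt| = 4.85.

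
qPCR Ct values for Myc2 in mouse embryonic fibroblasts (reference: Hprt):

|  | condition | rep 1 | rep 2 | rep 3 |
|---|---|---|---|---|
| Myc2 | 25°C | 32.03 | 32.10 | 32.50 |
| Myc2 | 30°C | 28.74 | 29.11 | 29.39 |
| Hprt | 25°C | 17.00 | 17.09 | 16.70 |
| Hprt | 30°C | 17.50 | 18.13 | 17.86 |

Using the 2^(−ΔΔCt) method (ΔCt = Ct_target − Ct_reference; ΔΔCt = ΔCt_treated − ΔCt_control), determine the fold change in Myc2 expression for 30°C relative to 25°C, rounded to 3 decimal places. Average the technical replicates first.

16.336

Mean Ct: Myc2 25°C 32.210; Myc2 30°C 29.080; Hprt 25°C 16.930; Hprt 30°C 17.830
ΔCt(25°C) = 32.210 − 16.930 = 15.280
ΔCt(30°C) = 29.080 − 17.830 = 11.250
ΔΔCt = 11.250 − 15.280 = -4.030
Fold change = 2^(−(-4.030)) = 2^4.030 = 16.3362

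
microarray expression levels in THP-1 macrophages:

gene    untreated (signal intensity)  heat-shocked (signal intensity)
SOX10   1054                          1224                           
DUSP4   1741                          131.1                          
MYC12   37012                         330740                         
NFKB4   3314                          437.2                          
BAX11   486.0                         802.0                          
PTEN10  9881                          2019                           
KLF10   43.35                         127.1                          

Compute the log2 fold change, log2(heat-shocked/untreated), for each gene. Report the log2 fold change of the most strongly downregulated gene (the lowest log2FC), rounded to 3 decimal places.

log2(1224/1054) = 0.216  (SOX10)
log2(131.1/1741) = -3.731  (DUSP4)
log2(330740/37012) = 3.160  (MYC12)
log2(437.2/3314) = -2.922  (NFKB4)
log2(802.0/486.0) = 0.723  (BAX11)
log2(2019/9881) = -2.291  (PTEN10)
log2(127.1/43.35) = 1.552  (KLF10)
DUSP4 is most strongly downregulated.

-3.731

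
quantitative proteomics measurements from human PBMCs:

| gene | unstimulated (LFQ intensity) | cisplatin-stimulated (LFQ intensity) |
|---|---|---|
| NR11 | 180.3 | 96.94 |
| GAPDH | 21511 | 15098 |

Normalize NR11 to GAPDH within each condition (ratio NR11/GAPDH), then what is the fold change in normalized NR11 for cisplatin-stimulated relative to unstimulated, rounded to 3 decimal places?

NR11/GAPDH (unstimulated) = 180.3 / 21511 = 0.0083818
NR11/GAPDH (cisplatin-stimulated) = 96.94 / 15098 = 0.0064207
Fold change = 0.0064207 / 0.0083818 = 0.7660

0.766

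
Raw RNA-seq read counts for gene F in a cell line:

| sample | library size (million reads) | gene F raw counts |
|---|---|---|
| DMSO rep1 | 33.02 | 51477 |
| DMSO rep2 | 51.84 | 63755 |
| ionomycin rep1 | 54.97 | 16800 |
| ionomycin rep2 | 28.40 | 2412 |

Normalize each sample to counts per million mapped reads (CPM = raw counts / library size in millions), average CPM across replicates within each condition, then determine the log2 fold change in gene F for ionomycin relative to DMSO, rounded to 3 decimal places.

CPM(DMSO rep1) = 51477 / 33.02 = 1558.9643
CPM(DMSO rep2) = 63755 / 51.84 = 1229.8418
CPM(ionomycin rep1) = 16800 / 54.97 = 305.6212
CPM(ionomycin rep2) = 2412 / 28.40 = 84.9296
mean CPM(DMSO) = 1394.4030; mean CPM(ionomycin) = 195.2754
Fold change = 195.2754 / 1394.4030 = 0.14004
log2(0.14004) = -2.8361

-2.836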